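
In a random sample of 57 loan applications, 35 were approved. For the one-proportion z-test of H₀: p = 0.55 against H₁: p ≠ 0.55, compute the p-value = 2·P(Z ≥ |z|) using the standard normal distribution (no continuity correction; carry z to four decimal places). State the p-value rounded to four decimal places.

The sample proportion is 35/57 = 0.61404.
Under H₀, SE = √(p₀(1−p₀)/n) = √(0.55·0.45/57) = √0.004342105 = 0.065895.
Test statistic (full precision, shown to 4 dp): z = (35/57 − 0.55)/SE₀ ≈ 0.9718.
p-value = 2·P(Z ≥ |z|) with z = 0.9718 → 0.3312.

p-value = 0.3312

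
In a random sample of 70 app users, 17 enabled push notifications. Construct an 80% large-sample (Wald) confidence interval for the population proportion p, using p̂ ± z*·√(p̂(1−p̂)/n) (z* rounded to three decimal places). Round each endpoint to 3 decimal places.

With x = 17 successes in n = 70, p̂ = 0.24286.
Standard error of p̂: √(0.183878/70) = √0.002626822 = 0.051253.
The 80% critical value is z* = 1.282.
Margin of error: 1.282 × 0.051253 = 0.06571.
CI: 0.24286 ± 0.06571 = (0.177, 0.309).

(0.177, 0.309)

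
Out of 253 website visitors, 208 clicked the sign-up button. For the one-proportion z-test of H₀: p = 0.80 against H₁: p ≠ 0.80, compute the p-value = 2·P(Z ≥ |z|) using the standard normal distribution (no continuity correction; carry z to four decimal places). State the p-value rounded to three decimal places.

Sample proportion p̂ = 208/253 = 0.82213.
SE₀ = √(0.80·0.20/253) = 0.025148.
z = (p̂ − p₀)/SE = (208/253 − 0.80)/0.025148 ≈ 0.8802.
From the standard normal, 2·P(Z ≥ |z|) = 0.379.

p-value = 0.379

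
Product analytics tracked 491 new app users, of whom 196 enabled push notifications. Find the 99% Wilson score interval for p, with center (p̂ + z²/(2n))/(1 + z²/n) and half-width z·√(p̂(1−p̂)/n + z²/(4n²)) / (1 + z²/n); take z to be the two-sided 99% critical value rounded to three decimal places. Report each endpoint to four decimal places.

(0.3440, 0.4571)

Here p̂ = 196/491 = 0.39919 and z = 2.576 (z² = 6.635776).
Denominator 1 + z²/n = 1 + 6.635776/491 = 1.013515.
Adjusted center: (0.39919 + z²/(2n))/1.013515 = 0.40053.
Radicand: p̂(1−p̂)/n + z²/(4n²) = 0.000488465 + 0.000006881 = 0.000495346.
Half-width = 2.576·√0.000495346/1.013515 = 0.05657.
So the interval runs from 0.3440 to 0.4571.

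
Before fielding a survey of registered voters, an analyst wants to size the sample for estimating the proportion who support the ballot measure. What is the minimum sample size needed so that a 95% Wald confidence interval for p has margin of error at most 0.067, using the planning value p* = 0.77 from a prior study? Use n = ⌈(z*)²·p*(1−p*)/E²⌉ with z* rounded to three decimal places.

For 95% confidence, z* = 1.960.
p*(1−p*) = 0.1771.
(z*)²·p*(1−p*)/E² = 3.841600·0.1771/0.004489 = 151.559.
⌈151.559⌉ = 152.

n = 152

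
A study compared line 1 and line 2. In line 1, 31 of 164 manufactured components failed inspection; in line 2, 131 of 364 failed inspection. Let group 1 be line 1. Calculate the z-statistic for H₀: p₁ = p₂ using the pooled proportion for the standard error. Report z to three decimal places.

p̂₁ = 31/164 = 0.18902, p̂₂ = 131/364 = 0.35989.
Pooled p̂ = (31+131)/(164+364) = 162/528 = 0.30682.
SE = √[p̂(1−p̂)(1/n₁+1/n₂)] = √[0.30682·0.69318·(1/164+1/364)] ≈ 0.043372.
z = (p̂₁ − p̂₂)/SE = (0.18902 − 0.35989)/0.043372 = -0.17087/0.043372 = -3.940.

z = -3.940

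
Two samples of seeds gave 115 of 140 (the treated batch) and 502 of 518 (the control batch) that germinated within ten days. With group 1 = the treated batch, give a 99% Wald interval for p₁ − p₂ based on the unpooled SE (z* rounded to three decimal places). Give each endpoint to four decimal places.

(-0.2333, -0.0620)

p̂₁ = 115/140 = 0.82143, p̂₂ = 502/518 = 0.96911; p̂₁ − p̂₂ = -0.14768.
SE = √(0.001047741 + 0.000057788) = √0.001105529 = 0.033249.
For 99% confidence, z* = 2.576. Margin = 2.576·0.033249 = 0.08565.
CI: -0.14768 ± 0.08565 = (-0.2333, -0.0620).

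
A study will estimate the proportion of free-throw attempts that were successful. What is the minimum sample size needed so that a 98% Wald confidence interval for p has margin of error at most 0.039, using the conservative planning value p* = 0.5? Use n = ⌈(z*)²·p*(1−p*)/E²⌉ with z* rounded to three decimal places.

n = 890

z* = 2.326 at the 98% level.
p*(1−p*) = 0.50·0.50 = 0.2500.
Required n before rounding: 5.410276 × 0.2500 / 0.039² = 889.263.
⌈889.263⌉ = 890.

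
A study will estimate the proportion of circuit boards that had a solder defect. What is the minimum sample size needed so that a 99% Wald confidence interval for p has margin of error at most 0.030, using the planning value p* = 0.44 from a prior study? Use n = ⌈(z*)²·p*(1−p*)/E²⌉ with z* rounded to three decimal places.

For 99% confidence, z* = 2.576.
p*(1−p*) = 0.2464.
Required n before rounding: 6.635776 × 0.2464 / 0.030² = 1816.728.
Rounding up, n = 1817.

n = 1817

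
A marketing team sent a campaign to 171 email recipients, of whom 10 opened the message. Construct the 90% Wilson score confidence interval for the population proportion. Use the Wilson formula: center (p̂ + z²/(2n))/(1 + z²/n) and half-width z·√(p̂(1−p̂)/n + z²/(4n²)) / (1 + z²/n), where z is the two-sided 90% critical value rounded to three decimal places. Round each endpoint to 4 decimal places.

(0.0353, 0.0954)

Here p̂ = 10/171 = 0.05848 and z = 1.645 (z² = 2.706025).
Denominator 1 + z²/n = 1 + 2.706025/171 = 1.015825.
Adjusted center: (0.05848 + z²/(2n))/1.015825 = 0.06536.
Radicand: p̂(1−p̂)/n + z²/(4n²) = 0.000321986 + 0.000023136 = 0.000345122.
Half-width = 1.645·√0.000345122/1.015825 = 0.03008.
Interval: 0.06536 ± 0.03008 → (0.0353, 0.0954).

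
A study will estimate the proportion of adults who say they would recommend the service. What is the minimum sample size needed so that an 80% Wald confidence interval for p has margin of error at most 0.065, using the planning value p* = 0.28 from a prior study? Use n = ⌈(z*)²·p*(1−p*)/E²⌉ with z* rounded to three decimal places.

For 80% confidence, z* = 1.282.
p*(1−p*) = 0.2016.
(z*)²·p*(1−p*)/E² = 1.643524·0.2016/0.004225 = 78.422.
⌈78.422⌉ = 79.

n = 79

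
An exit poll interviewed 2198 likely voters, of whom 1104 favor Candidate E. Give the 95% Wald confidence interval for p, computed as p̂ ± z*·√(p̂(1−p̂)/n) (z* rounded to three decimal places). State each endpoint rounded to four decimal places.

(0.4814, 0.5232)

p̂ = 1104/2198 = 0.50227.
SE(p̂) = √(0.50227·0.49773/2198) = 0.010665.
The 95% critical value is z* = 1.960.
Margin = 1.960·0.010665 = 0.02090.
Interval: 0.50227 ± 0.02090 → (0.4814, 0.5232).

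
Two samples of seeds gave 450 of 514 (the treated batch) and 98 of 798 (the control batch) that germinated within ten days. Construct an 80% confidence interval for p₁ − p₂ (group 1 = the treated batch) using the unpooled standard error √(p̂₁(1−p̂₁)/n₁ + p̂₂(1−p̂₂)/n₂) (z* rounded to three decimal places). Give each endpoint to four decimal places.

p̂₁ = 0.87549, p̂₂ = 0.12281, so the observed difference is 0.75268.
SE = √(0.000212082 + 0.000134994) = √0.000347076 = 0.018630.
For 80% confidence, z* = 1.282. Margin of error = 0.02388.
So the interval runs from 0.7288 to 0.7766.

(0.7288, 0.7766)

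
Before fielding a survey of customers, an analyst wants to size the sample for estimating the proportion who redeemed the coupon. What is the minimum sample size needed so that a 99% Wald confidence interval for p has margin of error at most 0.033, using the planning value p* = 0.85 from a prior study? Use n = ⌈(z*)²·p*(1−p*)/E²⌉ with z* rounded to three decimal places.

For 99% confidence, z* = 2.576.
p*(1−p*) = 0.85·0.15 = 0.1275.
(z*)²·p*(1−p*)/E² = 6.635776·0.1275/0.001089 = 776.916.
⌈776.916⌉ = 777.

n = 777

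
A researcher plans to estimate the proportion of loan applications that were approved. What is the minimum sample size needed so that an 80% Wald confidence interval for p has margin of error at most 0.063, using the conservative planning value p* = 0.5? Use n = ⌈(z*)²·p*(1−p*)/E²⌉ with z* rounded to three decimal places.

n = 104

The 80% critical value is z* = 1.282.
p*(1−p*) = 0.50·0.50 = 0.2500.
(z*)²·p*(1−p*)/E² = 1.643524·0.2500/0.003969 = 103.523.
Rounding up, n = 104.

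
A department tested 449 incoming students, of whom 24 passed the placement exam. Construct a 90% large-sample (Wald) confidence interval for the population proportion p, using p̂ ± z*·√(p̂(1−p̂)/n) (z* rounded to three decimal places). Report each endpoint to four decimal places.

p̂ = 24/449 = 0.05345.
SE(p̂) = √(0.05345·0.94655/449) = 0.010615.
The 90% critical value is z* = 1.645.
Margin = 1.645·0.010615 = 0.01746.
So the interval runs from 0.0360 to 0.0709.

(0.0360, 0.0709)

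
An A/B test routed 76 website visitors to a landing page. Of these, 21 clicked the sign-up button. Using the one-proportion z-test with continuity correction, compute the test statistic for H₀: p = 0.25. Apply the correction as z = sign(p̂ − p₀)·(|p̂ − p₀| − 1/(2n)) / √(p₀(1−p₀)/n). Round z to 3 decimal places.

p̂ = 21/76 = 0.27632. p̂ − p₀ = 0.026316.
1/(2n) = 0.006579.
Corrected numerator: |0.026316| − 0.006579 = 0.019737.
Null standard error: √(0.25·0.75/76) = √0.002467105 = 0.049670.
z = (+)0.019737/0.049670 = 0.397.

z = 0.397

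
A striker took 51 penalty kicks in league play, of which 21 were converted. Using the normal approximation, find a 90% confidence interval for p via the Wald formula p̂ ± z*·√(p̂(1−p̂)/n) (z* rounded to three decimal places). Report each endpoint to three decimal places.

The sample proportion is 21/51 = 0.41176.
SE = √(p̂(1−p̂)/n) = √(0.242215/51) = 0.068915.
For 90% confidence, z* = 1.645.
Margin of error: 1.645 × 0.068915 = 0.11337.
Interval: 0.41176 ± 0.11337 → (0.298, 0.525).

(0.298, 0.525)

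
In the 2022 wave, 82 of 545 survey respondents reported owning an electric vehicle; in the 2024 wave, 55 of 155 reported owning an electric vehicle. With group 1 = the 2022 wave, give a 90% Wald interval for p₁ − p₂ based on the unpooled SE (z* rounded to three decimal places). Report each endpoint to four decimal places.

p̂₁ = 0.15046, p̂₂ = 0.35484, so the observed difference is -0.20438.
SE = √(0.000234534 + 0.001476956) = √0.001711490 = 0.041370.
For 90% confidence, z* = 1.645. Margin = 1.645·0.041370 = 0.06805.
CI: -0.20438 ± 0.06805 = (-0.2724, -0.1363).

(-0.2724, -0.1363)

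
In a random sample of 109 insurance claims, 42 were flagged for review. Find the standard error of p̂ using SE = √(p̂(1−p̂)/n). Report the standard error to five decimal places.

p̂ = 42/109 = 0.38532.
p̂(1−p̂) = 0.236848.
Dividing by n and taking the root: √0.002172917 = 0.04661.

SE = 0.04661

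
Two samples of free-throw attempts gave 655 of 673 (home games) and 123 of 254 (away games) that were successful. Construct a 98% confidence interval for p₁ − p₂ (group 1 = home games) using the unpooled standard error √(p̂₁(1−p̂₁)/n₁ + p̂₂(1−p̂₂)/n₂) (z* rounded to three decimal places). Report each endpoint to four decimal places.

(0.4146, 0.5634)

p̂₁ = 0.97325, p̂₂ = 0.48425, so the observed difference is 0.48900.
SE = √(0.000038678 + 0.000983276) = √0.001021954 = 0.031968.
The 98% critical value is z* = 2.326. Margin of error = 0.07436.
CI: 0.48900 ± 0.07436 = (0.4146, 0.5634).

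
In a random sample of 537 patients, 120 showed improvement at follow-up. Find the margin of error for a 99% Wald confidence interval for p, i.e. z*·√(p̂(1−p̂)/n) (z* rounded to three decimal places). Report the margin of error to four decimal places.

ME = 0.0463

Sample proportion p̂ = 120/537 = 0.22346.
Standard error of p̂: √(0.173528/537) = √0.000323143 = 0.017976.
For 99% confidence, z* = 2.576.
ME = 2.576·0.017976 = 0.0463.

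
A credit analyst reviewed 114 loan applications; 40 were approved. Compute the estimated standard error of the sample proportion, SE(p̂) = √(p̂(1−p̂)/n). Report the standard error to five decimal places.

SE = 0.04470

The sample proportion is 40/114 = 0.35088.
p̂(1−p̂) = 0.227763.
Dividing by n and taking the root: √0.001997921 = 0.04470.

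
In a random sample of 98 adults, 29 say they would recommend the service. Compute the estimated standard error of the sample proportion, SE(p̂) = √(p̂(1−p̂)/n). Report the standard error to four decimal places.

SE = 0.0461

With x = 29 successes in n = 98, p̂ = 0.29592.
p̂(1−p̂) = 0.29592·0.70408 = 0.208351.
SE = √(0.208351/98) = 0.0461.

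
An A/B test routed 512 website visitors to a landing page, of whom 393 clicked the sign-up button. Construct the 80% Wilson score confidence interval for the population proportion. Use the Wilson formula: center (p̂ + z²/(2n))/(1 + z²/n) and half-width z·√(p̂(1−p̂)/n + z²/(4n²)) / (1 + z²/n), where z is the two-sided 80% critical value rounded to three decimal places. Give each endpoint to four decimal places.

(0.7428, 0.7906)

Here p̂ = 393/512 = 0.76758 and z = 1.282 (z² = 1.643524).
1 + z²/n = 1.003210.
Adjusted center: (0.76758 + z²/(2n))/1.003210 = 0.76672.
Radicand: p̂(1−p̂)/n + z²/(4n²) = 0.000348441 + 0.000001567 = 0.000350008.
Half-width = z·√(radicand)/denom = 1.282·0.018709/1.003210 = 0.02391.
Interval: 0.76672 ± 0.02391 → (0.7428, 0.7906).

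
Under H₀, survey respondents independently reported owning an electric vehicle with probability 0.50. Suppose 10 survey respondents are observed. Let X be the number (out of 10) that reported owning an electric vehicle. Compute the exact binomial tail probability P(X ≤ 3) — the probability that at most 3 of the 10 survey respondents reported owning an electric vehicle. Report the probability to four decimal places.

X is binomial with n = 10 and p = 0.50.
P(X ≤ 3) = C(10,0)·0.50^0·0.50^10 + C(10,1)·0.50^1·0.50^9 + C(10,2)·0.50^2·0.50^8 + C(10,3)·0.50^3·0.50^7.
= 0.000977 + 0.009766 + 0.043945 + 0.117188 = 0.1719.

P = 0.1719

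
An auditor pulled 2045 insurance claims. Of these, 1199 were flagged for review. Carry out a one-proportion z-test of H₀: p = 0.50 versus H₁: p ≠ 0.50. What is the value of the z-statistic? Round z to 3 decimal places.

With x = 1199 successes in n = 2045, p̂ = 0.58631.
Null standard error: √(0.50·0.50/2045) = √0.000122249 = 0.011057.
z = (0.58631 − 0.50)/0.011057 = 0.08631/0.011057 = 7.806.

z = 7.806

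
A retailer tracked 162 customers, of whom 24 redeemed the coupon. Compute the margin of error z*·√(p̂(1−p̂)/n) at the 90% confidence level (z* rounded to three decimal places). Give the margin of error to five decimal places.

ME = 0.04591

The sample proportion is 24/162 = 0.14815.
SE = √(p̂(1−p̂)/n) = √(0.126200/162) = 0.027911.
The 90% critical value is z* = 1.645.
ME = 1.645·0.027911 = 0.04591.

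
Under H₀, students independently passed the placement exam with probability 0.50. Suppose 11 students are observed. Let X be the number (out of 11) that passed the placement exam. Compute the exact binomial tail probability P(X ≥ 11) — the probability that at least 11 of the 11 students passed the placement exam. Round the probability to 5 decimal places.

P = 0.00049

X is binomial with n = 11 and p = 0.50.
P(X ≥ 11) = C(11,11)·0.50^11·0.50^0.
= 0.000488 = 0.00049.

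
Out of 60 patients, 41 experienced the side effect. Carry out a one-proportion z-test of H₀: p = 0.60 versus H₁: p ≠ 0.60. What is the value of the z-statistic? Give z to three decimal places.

With x = 41 successes in n = 60, p̂ = 0.68333.
Null standard error: √(0.60·0.40/60) = √0.004000000 = 0.063246.
z = (p̂ − p₀)/SE = (0.68333 − 0.60)/0.063246 = 1.318.

z = 1.318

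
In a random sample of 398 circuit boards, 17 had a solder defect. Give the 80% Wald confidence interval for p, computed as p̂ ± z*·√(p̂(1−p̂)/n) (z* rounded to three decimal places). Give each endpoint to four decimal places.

(0.0297, 0.0557)

The sample proportion is 17/398 = 0.04271.
SE = √(p̂(1−p̂)/n) = √(0.040889/398) = 0.010136.
For 80% confidence, z* = 1.282.
Margin of error: 1.282 × 0.010136 = 0.01299.
So the interval runs from 0.0297 to 0.0557.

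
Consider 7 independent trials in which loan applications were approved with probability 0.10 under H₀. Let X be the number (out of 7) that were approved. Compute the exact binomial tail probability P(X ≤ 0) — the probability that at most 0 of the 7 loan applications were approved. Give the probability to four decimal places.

X is binomial with n = 7 and p = 0.10.
P(X ≤ 0) = C(7,0)·0.10^0·0.90^7.
= 0.478297 = 0.4783.

P = 0.4783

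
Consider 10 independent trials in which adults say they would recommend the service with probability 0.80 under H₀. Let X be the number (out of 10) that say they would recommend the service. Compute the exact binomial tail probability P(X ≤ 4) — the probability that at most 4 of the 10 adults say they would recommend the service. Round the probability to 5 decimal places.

X is binomial with n = 10 and p = 0.80.
P(X ≤ 4) = Σ_{j=0}^{4} C(10,j)·0.80^j·0.20^{10−j}.
= 0.000000 + 0.000004 + 0.000074 + 0.000786 + 0.005505 = 0.00637.

P = 0.00637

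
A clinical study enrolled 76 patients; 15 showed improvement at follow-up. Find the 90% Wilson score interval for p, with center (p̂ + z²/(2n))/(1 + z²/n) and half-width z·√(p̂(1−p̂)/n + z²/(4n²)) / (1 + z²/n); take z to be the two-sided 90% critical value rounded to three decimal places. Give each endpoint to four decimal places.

p̂ = 15/76 = 0.19737; z = 1.645, so z² = 2.706025.
1 + z²/n = 1.035606.
Adjusted center: (0.19737 + z²/(2n))/1.035606 = 0.20777.
Radicand: p̂(1−p̂)/n + z²/(4n²) = 0.002084396 + 0.000117124 = 0.002201520.
Half-width = z·√(radicand)/denom = 1.645·0.046920/1.035606 = 0.07453.
CI: 0.20777 ± 0.07453 = (0.1332, 0.2823).

(0.1332, 0.2823)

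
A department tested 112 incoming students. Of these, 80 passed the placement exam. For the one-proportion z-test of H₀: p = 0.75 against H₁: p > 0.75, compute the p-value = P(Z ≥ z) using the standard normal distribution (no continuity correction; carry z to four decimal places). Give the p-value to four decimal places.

p-value = 0.8086

Sample proportion p̂ = 80/112 = 0.71429.
Under H₀, SE = √(p₀(1−p₀)/n) = √(0.75·0.25/112) = √0.001674107 = 0.040916.
Test statistic (full precision, shown to 4 dp): z = (80/112 − 0.75)/SE₀ ≈ -0.8729.
From the standard normal, P(Z ≥ z) = 0.8086.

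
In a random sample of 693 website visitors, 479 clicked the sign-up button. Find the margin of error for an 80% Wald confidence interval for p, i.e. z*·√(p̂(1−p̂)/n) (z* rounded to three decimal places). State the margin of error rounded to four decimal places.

ME = 0.0225

The sample proportion is 479/693 = 0.69120.
Standard error of p̂: √(0.213443/693) = √0.000307999 = 0.017550.
z* = 1.282 at the 80% level.
Margin of error = z*·SE = 1.282 × 0.017550 = 0.0225.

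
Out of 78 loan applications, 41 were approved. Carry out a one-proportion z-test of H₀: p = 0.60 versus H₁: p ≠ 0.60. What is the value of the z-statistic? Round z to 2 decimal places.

Sample proportion p̂ = 41/78 = 0.52564.
Null standard error: √(0.60·0.40/78) = √0.003076923 = 0.055470.
z = (0.52564 − 0.60)/0.055470 = -0.07436/0.055470 = -1.34.

z = -1.34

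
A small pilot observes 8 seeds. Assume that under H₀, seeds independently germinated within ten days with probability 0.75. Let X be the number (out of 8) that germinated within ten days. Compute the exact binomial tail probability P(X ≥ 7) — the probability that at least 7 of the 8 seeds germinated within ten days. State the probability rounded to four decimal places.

P = 0.3671

X ~ Binomial(n=8, p=0.75).
P(X ≥ 7) = C(8,7)·0.75^7·0.25^1 + C(8,8)·0.75^8·0.25^0.
= 0.266968 + 0.100113 = 0.3671.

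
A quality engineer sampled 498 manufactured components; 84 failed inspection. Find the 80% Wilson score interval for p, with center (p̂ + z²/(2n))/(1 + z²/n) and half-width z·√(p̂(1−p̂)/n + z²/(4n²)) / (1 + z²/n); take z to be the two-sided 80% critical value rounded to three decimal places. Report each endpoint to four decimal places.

(0.1483, 0.1913)

p̂ = 84/498 = 0.16867; z = 1.282, so z² = 1.643524.
Denominator 1 + z²/n = 1 + 1.643524/498 = 1.003300.
Adjusted center: (0.16867 + z²/(2n))/1.003300 = 0.16976.
Radicand: p̂(1−p̂)/n + z²/(4n²) = 0.000281573 + 0.000001657 = 0.000283230.
Half-width = z·√(radicand)/denom = 1.282·0.016829/1.003300 = 0.02150.
So the interval runs from 0.1483 to 0.1913.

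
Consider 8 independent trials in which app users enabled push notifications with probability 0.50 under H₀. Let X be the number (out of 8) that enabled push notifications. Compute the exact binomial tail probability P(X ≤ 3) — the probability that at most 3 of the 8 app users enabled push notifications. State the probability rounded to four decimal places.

P = 0.3633

X is binomial with n = 8 and p = 0.50.
P(X ≤ 3) = C(8,0)·0.50^0·0.50^8 + C(8,1)·0.50^1·0.50^7 + C(8,2)·0.50^2·0.50^6 + C(8,3)·0.50^3·0.50^5.
= 0.003906 + 0.031250 + 0.109375 + 0.218750 = 0.3633.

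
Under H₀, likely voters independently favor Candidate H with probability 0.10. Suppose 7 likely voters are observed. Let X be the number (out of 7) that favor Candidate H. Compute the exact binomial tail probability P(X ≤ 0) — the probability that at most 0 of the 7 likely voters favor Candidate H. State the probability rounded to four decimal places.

X ~ Binomial(n=7, p=0.10).
P(X ≤ 0) = C(7,0)·0.10^0·0.90^7.
= 0.478297 = 0.4783.

P = 0.4783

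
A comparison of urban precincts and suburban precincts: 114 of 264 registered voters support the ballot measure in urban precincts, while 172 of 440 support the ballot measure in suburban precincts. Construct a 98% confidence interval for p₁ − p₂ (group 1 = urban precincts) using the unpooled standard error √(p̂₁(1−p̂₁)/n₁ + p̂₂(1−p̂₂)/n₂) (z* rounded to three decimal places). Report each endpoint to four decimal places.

(-0.0483, 0.1301)

p̂₁ = 114/264 = 0.43182, p̂₂ = 172/440 = 0.39091; p̂₁ − p̂₂ = 0.04091.
Unpooled SE = √(p̂₁(1−p̂₁)/n₁ + p̂₂(1−p̂₂)/n₂) = √(0.000929361 + 0.000541134) = 0.038347.
The 98% critical value is z* = 2.326. Margin = 2.326·0.038347 = 0.08920.
So the interval runs from -0.0483 to 0.1301.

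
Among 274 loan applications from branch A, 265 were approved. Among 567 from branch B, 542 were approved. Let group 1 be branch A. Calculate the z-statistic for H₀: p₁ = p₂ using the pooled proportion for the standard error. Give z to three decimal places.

z = 0.776

p̂₁ = 265/274 = 0.96715, p̂₂ = 542/567 = 0.95591.
Pooled p̂ = (265+542)/(274+567) = 807/841 = 0.95957.
Pooled SE = √[0.0387936·0.00541330] ≈ 0.014491.
z = (p̂₁ − p̂₂)/SE = (0.96715 − 0.95591)/0.014491 = 0.01124/0.014491 = 0.776.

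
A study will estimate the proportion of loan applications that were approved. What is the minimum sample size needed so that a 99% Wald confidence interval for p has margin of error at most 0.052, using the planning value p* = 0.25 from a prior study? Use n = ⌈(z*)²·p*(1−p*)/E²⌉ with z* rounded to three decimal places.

n = 461

z* = 2.576 at the 99% level.
p*(1−p*) = 0.1875.
Required n before rounding: 6.635776 × 0.1875 / 0.052² = 460.136.
Rounding up, n = 461.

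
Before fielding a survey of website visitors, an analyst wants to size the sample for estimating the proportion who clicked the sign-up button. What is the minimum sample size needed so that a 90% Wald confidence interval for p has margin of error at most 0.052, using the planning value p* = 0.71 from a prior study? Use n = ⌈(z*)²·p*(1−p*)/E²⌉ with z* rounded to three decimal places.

n = 207

z* = 1.645 at the 90% level.
p*(1−p*) = 0.71·0.29 = 0.2059.
(z*)²·p*(1−p*)/E² = 2.706025·0.2059/0.002704 = 206.054.
⌈206.054⌉ = 207.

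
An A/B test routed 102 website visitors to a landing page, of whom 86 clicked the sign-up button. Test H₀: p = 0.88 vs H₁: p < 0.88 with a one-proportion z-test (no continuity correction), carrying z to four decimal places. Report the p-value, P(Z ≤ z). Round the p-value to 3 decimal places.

p-value = 0.126

The sample proportion is 86/102 = 0.84314.
SE₀ = √(0.88·0.12/102) = 0.032176.
z = (p̂ − p₀)/SE = (86/102 − 0.88)/0.032176 ≈ -1.1457.
p-value = P(Z ≤ z) with z = -1.1457 → 0.126.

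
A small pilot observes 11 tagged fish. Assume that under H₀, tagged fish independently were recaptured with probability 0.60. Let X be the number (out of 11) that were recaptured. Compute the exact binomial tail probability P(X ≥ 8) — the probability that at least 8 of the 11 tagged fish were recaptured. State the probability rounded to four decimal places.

X is binomial with n = 11 and p = 0.60.
P(X ≥ 8) = C(11,8)·0.60^8·0.40^3 + C(11,9)·0.60^9·0.40^2 + C(11,10)·0.60^10·0.40^1 + C(11,11)·0.60^11·0.40^0.
= 0.177367 + 0.088684 + 0.026605 + 0.003628 = 0.2963.

P = 0.2963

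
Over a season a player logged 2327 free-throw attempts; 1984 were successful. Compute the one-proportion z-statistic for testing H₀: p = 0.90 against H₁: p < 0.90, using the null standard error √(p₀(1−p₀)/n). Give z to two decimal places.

z = -7.62

p̂ = 1984/2327 = 0.85260.
Null standard error: √(0.90·0.10/2327) = √0.000038676 = 0.006219.
Test statistic: z = -0.04740/0.006219 = -7.62.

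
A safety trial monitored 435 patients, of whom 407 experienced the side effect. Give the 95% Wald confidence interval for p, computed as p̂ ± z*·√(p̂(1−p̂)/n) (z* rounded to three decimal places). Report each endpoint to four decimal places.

(0.9126, 0.9587)

Sample proportion p̂ = 407/435 = 0.93563.
SE = √(p̂(1−p̂)/n) = √(0.060225/435) = 0.011766.
z* = 1.960 at the 95% level.
Margin = 1.960·0.011766 = 0.02306.
Interval: 0.93563 ± 0.02306 → (0.9126, 0.9587).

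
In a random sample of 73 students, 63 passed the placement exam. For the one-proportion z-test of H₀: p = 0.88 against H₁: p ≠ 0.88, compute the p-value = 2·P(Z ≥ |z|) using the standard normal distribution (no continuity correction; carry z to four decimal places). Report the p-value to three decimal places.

p-value = 0.655

With x = 63 successes in n = 73, p̂ = 0.86301.
SE₀ = √(0.88·0.12/73) = 0.038034.
z = (p̂ − p₀)/SE = (63/73 − 0.88)/0.038034 ≈ -0.4466.
From the standard normal, 2·P(Z ≥ |z|) = 0.655.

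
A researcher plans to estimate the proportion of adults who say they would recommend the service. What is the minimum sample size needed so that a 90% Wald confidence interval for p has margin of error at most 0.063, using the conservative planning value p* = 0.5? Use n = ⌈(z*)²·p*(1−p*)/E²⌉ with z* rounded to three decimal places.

z* = 1.645 at the 90% level.
p*(1−p*) = 0.50·0.50 = 0.2500.
(z*)²·p*(1−p*)/E² = 2.706025·0.2500/0.003969 = 170.448.
Rounding up, n = 171.

n = 171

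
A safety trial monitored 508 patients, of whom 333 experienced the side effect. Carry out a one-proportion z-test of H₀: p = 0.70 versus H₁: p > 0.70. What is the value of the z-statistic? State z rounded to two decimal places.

z = -2.19

The sample proportion is 333/508 = 0.65551.
Null standard error: √(0.70·0.30/508) = √0.000413386 = 0.020332.
z = (p̂ − p₀)/SE = (0.65551 − 0.70)/0.020332 = -2.19.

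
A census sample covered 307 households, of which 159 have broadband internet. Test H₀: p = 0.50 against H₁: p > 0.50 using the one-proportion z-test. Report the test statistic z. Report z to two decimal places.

Sample proportion p̂ = 159/307 = 0.51792.
Null standard error: √(0.50·0.50/307) = √0.000814332 = 0.028537.
Test statistic: z = 0.01792/0.028537 = 0.63.

z = 0.63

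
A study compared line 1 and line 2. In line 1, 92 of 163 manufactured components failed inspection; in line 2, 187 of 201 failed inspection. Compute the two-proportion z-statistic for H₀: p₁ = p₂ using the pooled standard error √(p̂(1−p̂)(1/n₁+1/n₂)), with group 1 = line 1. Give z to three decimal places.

z = -8.206

Sample proportions: p̂₁ = 92/163 = 0.56442 and p̂₂ = 187/201 = 0.93035.
Pooling: p̂ = 279/364 = 0.76648.
Pooled SE = √[0.1789865·0.01111009] ≈ 0.044593.
z = -0.36593/0.044593 = -8.206.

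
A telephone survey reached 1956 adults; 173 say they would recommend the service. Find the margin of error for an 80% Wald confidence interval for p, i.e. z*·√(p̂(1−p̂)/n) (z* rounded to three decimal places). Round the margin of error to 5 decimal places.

ME = 0.00823

With x = 173 successes in n = 1956, p̂ = 0.08845.
Standard error of p̂: √(0.080623/1956) = √0.000041218 = 0.006420.
For 80% confidence, z* = 1.282.
So ME = 0.00823.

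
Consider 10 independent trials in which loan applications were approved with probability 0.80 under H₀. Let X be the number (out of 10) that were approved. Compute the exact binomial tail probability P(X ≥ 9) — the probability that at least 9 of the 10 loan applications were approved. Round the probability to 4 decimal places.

X is binomial with n = 10 and p = 0.80.
P(X ≥ 9) = C(10,9)·0.80^9·0.20^1 + C(10,10)·0.80^10·0.20^0.
= 0.268435 + 0.107374 = 0.3758.

P = 0.3758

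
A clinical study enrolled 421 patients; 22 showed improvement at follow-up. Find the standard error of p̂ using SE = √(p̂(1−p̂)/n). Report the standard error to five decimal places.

SE = 0.01085

Sample proportion p̂ = 22/421 = 0.05226.
p̂(1−p̂) = 0.05226·0.94774 = 0.049529.
SE = √(0.049529/421) = 0.01085.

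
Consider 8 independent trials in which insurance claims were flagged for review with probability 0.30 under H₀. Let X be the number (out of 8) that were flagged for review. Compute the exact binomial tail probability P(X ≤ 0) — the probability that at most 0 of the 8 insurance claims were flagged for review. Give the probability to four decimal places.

X is binomial with n = 8 and p = 0.30.
P(X ≤ 0) = C(8,0)·0.30^0·0.70^8.
= 0.057648 = 0.0576.

P = 0.0576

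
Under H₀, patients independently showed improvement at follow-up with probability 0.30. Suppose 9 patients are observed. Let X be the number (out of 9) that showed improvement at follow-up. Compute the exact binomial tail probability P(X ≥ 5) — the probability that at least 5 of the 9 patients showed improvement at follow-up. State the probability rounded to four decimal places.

P = 0.0988

X is binomial with n = 9 and p = 0.30.
P(X ≥ 5) = Σ_{j=5}^{9} C(9,j)·0.30^j·0.70^{9−j}.
= 0.073514 + 0.021004 + 0.003858 + 0.000413 + 0.000020 = 0.0988.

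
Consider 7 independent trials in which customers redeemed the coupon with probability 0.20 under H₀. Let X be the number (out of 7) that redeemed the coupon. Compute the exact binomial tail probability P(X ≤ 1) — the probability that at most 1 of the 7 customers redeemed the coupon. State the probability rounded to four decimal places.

P = 0.5767

X is binomial with n = 7 and p = 0.20.
P(X ≤ 1) = C(7,0)·0.20^0·0.80^7 + C(7,1)·0.20^1·0.80^6.
= 0.209715 + 0.367002 = 0.5767.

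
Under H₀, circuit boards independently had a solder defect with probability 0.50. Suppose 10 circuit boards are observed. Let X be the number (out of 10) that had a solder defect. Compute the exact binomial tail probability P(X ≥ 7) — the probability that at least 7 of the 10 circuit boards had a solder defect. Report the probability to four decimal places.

P = 0.1719

X ~ Binomial(n=10, p=0.50).
P(X ≥ 7) = C(10,7)·0.50^7·0.50^3 + C(10,8)·0.50^8·0.50^2 + C(10,9)·0.50^9·0.50^1 + C(10,10)·0.50^10·0.50^0.
= 0.117188 + 0.043945 + 0.009766 + 0.000977 = 0.1719.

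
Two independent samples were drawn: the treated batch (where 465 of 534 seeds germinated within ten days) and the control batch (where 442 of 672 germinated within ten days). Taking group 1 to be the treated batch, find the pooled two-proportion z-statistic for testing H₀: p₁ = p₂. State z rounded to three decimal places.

Sample proportions: p̂₁ = 465/534 = 0.87079 and p̂₂ = 442/672 = 0.65774.
Pooled p̂ = (465+442)/(534+672) = 907/1206 = 0.75207.
SE = √[p̂(1−p̂)(1/n₁+1/n₂)] = √[0.75207·0.24793·(1/534+1/672)] ≈ 0.025033.
z = (p̂₁ − p̂₂)/SE = (0.87079 − 0.65774)/0.025033 = 0.21305/0.025033 = 8.511.

z = 8.511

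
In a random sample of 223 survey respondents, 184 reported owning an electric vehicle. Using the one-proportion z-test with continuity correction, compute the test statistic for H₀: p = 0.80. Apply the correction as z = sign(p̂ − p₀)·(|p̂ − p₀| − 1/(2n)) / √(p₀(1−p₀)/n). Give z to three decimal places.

With x = 184 successes in n = 223, p̂ = 0.82511. p̂ − p₀ = 0.025112.
1/(2n) = 0.002242.
Corrected numerator: |0.025112| − 0.002242 = 0.022870.
SE₀ = √(0.80·0.20/223) = 0.026786.
z = +0.022870/0.026786 = 0.854.

z = 0.854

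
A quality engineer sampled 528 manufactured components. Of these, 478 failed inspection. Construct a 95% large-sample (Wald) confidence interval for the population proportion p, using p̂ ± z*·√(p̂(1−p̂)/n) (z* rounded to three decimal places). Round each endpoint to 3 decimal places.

(0.880, 0.930)

With x = 478 successes in n = 528, p̂ = 0.90530.
Standard error of p̂: √(0.085729/528) = √0.000162366 = 0.012742.
The 95% critical value is z* = 1.960.
Margin of error: 1.960 × 0.012742 = 0.02497.
So the interval runs from 0.880 to 0.930.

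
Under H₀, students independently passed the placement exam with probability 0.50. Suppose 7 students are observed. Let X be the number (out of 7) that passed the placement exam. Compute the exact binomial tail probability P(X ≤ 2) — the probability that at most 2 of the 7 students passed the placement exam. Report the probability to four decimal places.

X is binomial with n = 7 and p = 0.50.
P(X ≤ 2) = C(7,0)·0.50^0·0.50^7 + C(7,1)·0.50^1·0.50^6 + C(7,2)·0.50^2·0.50^5.
= 0.007812 + 0.054688 + 0.164062 = 0.2266.

P = 0.2266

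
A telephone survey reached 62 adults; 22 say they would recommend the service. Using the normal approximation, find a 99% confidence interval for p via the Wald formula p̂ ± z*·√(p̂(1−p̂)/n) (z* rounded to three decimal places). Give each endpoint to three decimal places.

(0.198, 0.511)

p̂ = 22/62 = 0.35484.
Standard error of p̂: √(0.228928/62) = √0.003692390 = 0.060765.
z* = 2.576 at the 99% level.
Margin = 2.576·0.060765 = 0.15653.
Interval: 0.35484 ± 0.15653 → (0.198, 0.511).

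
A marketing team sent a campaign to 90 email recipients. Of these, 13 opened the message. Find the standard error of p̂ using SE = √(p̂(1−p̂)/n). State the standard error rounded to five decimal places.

SE = 0.03706

The sample proportion is 13/90 = 0.14444.
p̂(1−p̂) = 0.14444·0.85556 = 0.123577.
SE = √(0.123577/90) = 0.03706.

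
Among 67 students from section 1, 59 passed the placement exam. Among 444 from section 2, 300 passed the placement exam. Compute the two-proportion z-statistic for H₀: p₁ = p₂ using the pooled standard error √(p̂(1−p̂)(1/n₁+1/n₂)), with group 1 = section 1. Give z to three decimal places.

Sample proportions: p̂₁ = 59/67 = 0.88060 and p̂₂ = 300/444 = 0.67568.
Pooling: p̂ = 359/511 = 0.70254.
SE = √[p̂(1−p̂)(1/n₁+1/n₂)] = √[0.70254·0.29746·(1/67+1/444)] ≈ 0.059914.
z = 0.20492/0.059914 = 3.420.

z = 3.420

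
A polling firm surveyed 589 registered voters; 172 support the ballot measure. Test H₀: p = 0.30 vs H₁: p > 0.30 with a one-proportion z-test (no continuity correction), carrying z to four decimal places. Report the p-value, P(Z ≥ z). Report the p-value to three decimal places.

The sample proportion is 172/589 = 0.29202.
Null standard error: √(0.30·0.70/589) = √0.000356537 = 0.018882.
z = (p̂ − p₀)/SE = (172/589 − 0.30)/0.018882 ≈ -0.4226.
p-value = P(Z ≥ z) with z = -0.4226 → 0.664.

p-value = 0.664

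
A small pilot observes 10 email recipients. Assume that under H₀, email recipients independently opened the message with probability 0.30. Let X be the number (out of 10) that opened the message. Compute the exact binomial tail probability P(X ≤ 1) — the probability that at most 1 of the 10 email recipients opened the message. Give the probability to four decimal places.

X ~ Binomial(n=10, p=0.30).
P(X ≤ 1) = C(10,0)·0.30^0·0.70^10 + C(10,1)·0.30^1·0.70^9.
= 0.028248 + 0.121061 = 0.1493.

P = 0.1493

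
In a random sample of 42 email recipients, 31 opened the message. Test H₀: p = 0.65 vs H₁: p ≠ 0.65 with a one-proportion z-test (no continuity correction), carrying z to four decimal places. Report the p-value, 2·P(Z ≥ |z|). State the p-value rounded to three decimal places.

p-value = 0.231

The sample proportion is 31/42 = 0.73810.
SE₀ = √(0.65·0.35/42) = 0.073598.
z = (p̂ − p₀)/SE = (31/42 − 0.65)/0.073598 ≈ 1.1970.
p-value = 2·P(Z ≥ |z|) with z = 1.1970 → 0.231.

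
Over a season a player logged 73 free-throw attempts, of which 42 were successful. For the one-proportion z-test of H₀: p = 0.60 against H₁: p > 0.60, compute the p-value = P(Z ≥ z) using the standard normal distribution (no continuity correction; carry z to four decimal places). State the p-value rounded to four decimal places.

The sample proportion is 42/73 = 0.57534.
Null standard error: √(0.60·0.40/73) = √0.003287671 = 0.057338.
Test statistic (full precision, shown to 4 dp): z = (42/73 − 0.60)/SE₀ ≈ -0.4300.
From the standard normal, P(Z ≥ z) = 0.6664.

p-value = 0.6664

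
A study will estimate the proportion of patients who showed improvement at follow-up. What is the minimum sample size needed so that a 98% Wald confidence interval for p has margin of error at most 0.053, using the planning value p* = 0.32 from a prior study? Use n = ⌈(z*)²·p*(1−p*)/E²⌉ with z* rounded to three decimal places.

For 98% confidence, z* = 2.326.
p*(1−p*) = 0.2176.
(z*)²·p*(1−p*)/E² = 5.410276·0.2176/0.002809 = 419.109.
⌈419.109⌉ = 420.

n = 420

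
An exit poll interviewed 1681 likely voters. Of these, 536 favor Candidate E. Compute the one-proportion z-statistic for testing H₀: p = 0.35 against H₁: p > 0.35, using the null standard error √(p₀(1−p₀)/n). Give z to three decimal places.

The sample proportion is 536/1681 = 0.31886.
Null standard error: √(0.35·0.65/1681) = √0.000135336 = 0.011633.
Test statistic: z = -0.03114/0.011633 = -2.677.

z = -2.677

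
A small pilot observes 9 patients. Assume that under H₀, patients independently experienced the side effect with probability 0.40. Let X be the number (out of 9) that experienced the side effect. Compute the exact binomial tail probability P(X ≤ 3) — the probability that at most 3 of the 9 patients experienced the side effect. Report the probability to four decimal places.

X is binomial with n = 9 and p = 0.40.
P(X ≤ 3) = C(9,0)·0.40^0·0.60^9 + C(9,1)·0.40^1·0.60^8 + C(9,2)·0.40^2·0.60^7 + C(9,3)·0.40^3·0.60^6.
= 0.010078 + 0.060466 + 0.161243 + 0.250823 = 0.4826.

P = 0.4826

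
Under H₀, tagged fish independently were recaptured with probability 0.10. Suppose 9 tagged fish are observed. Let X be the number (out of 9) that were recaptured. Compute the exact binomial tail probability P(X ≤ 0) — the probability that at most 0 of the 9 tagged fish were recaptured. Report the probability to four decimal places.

X is binomial with n = 9 and p = 0.10.
P(X ≤ 0) = C(9,0)·0.10^0·0.90^9.
= 0.387420 = 0.3874.

P = 0.3874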